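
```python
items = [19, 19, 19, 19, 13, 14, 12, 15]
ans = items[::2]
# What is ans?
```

items has length 8. The slice items[::2] selects indices [0, 2, 4, 6] (0->19, 2->19, 4->13, 6->12), giving [19, 19, 13, 12].

[19, 19, 13, 12]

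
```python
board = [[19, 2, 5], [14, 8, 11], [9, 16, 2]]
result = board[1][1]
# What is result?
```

board[1] = [14, 8, 11]. Taking column 1 of that row yields 8.

8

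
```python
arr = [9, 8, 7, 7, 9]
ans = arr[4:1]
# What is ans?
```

arr has length 5. The slice arr[4:1] resolves to an empty index range, so the result is [].

[]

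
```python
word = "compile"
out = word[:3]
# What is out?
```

word has length 7. The slice word[:3] selects indices [0, 1, 2] (0->'c', 1->'o', 2->'m'), giving 'com'.

'com'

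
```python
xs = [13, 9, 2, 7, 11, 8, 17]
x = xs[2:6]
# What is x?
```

xs has length 7. The slice xs[2:6] selects indices [2, 3, 4, 5] (2->2, 3->7, 4->11, 5->8), giving [2, 7, 11, 8].

[2, 7, 11, 8]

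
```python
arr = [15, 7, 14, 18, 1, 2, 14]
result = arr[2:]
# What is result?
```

arr has length 7. The slice arr[2:] selects indices [2, 3, 4, 5, 6] (2->14, 3->18, 4->1, 5->2, 6->14), giving [14, 18, 1, 2, 14].

[14, 18, 1, 2, 14]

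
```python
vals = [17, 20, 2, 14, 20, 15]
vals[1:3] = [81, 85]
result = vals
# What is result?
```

vals starts as [17, 20, 2, 14, 20, 15] (length 6). The slice vals[1:3] covers indices [1, 2] with values [20, 2]. Replacing that slice with [81, 85] (same length) produces [17, 81, 85, 14, 20, 15].

[17, 81, 85, 14, 20, 15]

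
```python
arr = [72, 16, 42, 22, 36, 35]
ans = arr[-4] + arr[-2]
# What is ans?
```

arr has length 6. Negative index -4 maps to positive index 6 + (-4) = 2. arr[2] = 42.
arr has length 6. Negative index -2 maps to positive index 6 + (-2) = 4. arr[4] = 36.
Sum: 42 + 36 = 78.

78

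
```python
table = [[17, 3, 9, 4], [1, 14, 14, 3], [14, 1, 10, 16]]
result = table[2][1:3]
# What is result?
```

table[2] = [14, 1, 10, 16]. table[2] has length 4. The slice table[2][1:3] selects indices [1, 2] (1->1, 2->10), giving [1, 10].

[1, 10]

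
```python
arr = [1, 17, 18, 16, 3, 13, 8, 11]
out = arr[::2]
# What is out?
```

arr has length 8. The slice arr[::2] selects indices [0, 2, 4, 6] (0->1, 2->18, 4->3, 6->8), giving [1, 18, 3, 8].

[1, 18, 3, 8]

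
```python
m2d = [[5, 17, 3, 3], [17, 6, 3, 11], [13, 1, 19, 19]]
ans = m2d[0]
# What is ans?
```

m2d has 3 rows. Row 0 is [5, 17, 3, 3].

[5, 17, 3, 3]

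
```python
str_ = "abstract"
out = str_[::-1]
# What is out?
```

str_ has length 8. The slice str_[::-1] selects indices [7, 6, 5, 4, 3, 2, 1, 0] (7->'t', 6->'c', 5->'a', 4->'r', 3->'t', 2->'s', 1->'b', 0->'a'), giving 'tcartsba'.

'tcartsba'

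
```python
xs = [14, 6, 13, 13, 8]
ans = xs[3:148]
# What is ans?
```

xs has length 5. The slice xs[3:148] selects indices [3, 4] (3->13, 4->8), giving [13, 8].

[13, 8]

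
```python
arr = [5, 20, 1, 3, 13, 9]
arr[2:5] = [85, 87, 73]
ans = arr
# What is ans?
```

arr starts as [5, 20, 1, 3, 13, 9] (length 6). The slice arr[2:5] covers indices [2, 3, 4] with values [1, 3, 13]. Replacing that slice with [85, 87, 73] (same length) produces [5, 20, 85, 87, 73, 9].

[5, 20, 85, 87, 73, 9]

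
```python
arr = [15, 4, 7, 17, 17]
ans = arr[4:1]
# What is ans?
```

arr has length 5. The slice arr[4:1] resolves to an empty index range, so the result is [].

[]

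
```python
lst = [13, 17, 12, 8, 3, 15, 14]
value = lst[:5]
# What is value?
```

lst has length 7. The slice lst[:5] selects indices [0, 1, 2, 3, 4] (0->13, 1->17, 2->12, 3->8, 4->3), giving [13, 17, 12, 8, 3].

[13, 17, 12, 8, 3]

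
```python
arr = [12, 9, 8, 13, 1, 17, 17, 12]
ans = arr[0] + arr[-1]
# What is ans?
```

arr has length 8. arr[0] = 12.
arr has length 8. Negative index -1 maps to positive index 8 + (-1) = 7. arr[7] = 12.
Sum: 12 + 12 = 24.

24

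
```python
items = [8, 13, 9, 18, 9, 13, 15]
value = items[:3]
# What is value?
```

items has length 7. The slice items[:3] selects indices [0, 1, 2] (0->8, 1->13, 2->9), giving [8, 13, 9].

[8, 13, 9]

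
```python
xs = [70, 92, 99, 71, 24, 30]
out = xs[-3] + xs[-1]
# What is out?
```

xs has length 6. Negative index -3 maps to positive index 6 + (-3) = 3. xs[3] = 71.
xs has length 6. Negative index -1 maps to positive index 6 + (-1) = 5. xs[5] = 30.
Sum: 71 + 30 = 101.

101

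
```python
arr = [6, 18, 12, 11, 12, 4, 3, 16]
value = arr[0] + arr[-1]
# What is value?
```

arr has length 8. arr[0] = 6.
arr has length 8. Negative index -1 maps to positive index 8 + (-1) = 7. arr[7] = 16.
Sum: 6 + 16 = 22.

22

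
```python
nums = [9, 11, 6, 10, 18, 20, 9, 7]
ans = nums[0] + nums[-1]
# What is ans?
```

nums has length 8. nums[0] = 9.
nums has length 8. Negative index -1 maps to positive index 8 + (-1) = 7. nums[7] = 7.
Sum: 9 + 7 = 16.

16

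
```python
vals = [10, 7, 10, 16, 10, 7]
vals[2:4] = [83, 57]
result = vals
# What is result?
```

vals starts as [10, 7, 10, 16, 10, 7] (length 6). The slice vals[2:4] covers indices [2, 3] with values [10, 16]. Replacing that slice with [83, 57] (same length) produces [10, 7, 83, 57, 10, 7].

[10, 7, 83, 57, 10, 7]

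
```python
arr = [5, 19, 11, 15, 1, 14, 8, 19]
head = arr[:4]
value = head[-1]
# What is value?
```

arr has length 8. The slice arr[:4] selects indices [0, 1, 2, 3] (0->5, 1->19, 2->11, 3->15), giving [5, 19, 11, 15]. So head = [5, 19, 11, 15]. Then head[-1] = 15.

15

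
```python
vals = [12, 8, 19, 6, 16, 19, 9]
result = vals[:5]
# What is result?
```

vals has length 7. The slice vals[:5] selects indices [0, 1, 2, 3, 4] (0->12, 1->8, 2->19, 3->6, 4->16), giving [12, 8, 19, 6, 16].

[12, 8, 19, 6, 16]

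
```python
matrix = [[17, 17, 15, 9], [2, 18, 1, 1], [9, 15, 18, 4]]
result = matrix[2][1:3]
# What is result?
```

matrix[2] = [9, 15, 18, 4]. matrix[2] has length 4. The slice matrix[2][1:3] selects indices [1, 2] (1->15, 2->18), giving [15, 18].

[15, 18]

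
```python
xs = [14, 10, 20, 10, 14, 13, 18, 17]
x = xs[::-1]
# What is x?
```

xs has length 8. The slice xs[::-1] selects indices [7, 6, 5, 4, 3, 2, 1, 0] (7->17, 6->18, 5->13, 4->14, 3->10, 2->20, 1->10, 0->14), giving [17, 18, 13, 14, 10, 20, 10, 14].

[17, 18, 13, 14, 10, 20, 10, 14]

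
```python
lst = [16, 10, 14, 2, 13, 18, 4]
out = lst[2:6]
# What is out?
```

lst has length 7. The slice lst[2:6] selects indices [2, 3, 4, 5] (2->14, 3->2, 4->13, 5->18), giving [14, 2, 13, 18].

[14, 2, 13, 18]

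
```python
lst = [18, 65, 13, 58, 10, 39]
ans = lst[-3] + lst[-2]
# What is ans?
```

lst has length 6. Negative index -3 maps to positive index 6 + (-3) = 3. lst[3] = 58.
lst has length 6. Negative index -2 maps to positive index 6 + (-2) = 4. lst[4] = 10.
Sum: 58 + 10 = 68.

68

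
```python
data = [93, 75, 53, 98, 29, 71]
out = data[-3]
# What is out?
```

data has length 6. Negative index -3 maps to positive index 6 + (-3) = 3. data[3] = 98.

98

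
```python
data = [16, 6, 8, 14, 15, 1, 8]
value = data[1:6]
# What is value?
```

data has length 7. The slice data[1:6] selects indices [1, 2, 3, 4, 5] (1->6, 2->8, 3->14, 4->15, 5->1), giving [6, 8, 14, 15, 1].

[6, 8, 14, 15, 1]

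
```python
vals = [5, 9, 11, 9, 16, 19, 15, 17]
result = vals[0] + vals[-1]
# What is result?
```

vals has length 8. vals[0] = 5.
vals has length 8. Negative index -1 maps to positive index 8 + (-1) = 7. vals[7] = 17.
Sum: 5 + 17 = 22.

22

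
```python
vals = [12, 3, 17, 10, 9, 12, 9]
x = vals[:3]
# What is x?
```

vals has length 7. The slice vals[:3] selects indices [0, 1, 2] (0->12, 1->3, 2->17), giving [12, 3, 17].

[12, 3, 17]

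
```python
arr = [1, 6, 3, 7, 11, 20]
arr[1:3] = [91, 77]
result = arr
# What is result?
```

arr starts as [1, 6, 3, 7, 11, 20] (length 6). The slice arr[1:3] covers indices [1, 2] with values [6, 3]. Replacing that slice with [91, 77] (same length) produces [1, 91, 77, 7, 11, 20].

[1, 91, 77, 7, 11, 20]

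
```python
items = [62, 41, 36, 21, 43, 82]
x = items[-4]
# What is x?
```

items has length 6. Negative index -4 maps to positive index 6 + (-4) = 2. items[2] = 36.

36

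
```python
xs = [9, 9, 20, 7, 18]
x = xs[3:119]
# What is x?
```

xs has length 5. The slice xs[3:119] selects indices [3, 4] (3->7, 4->18), giving [7, 18].

[7, 18]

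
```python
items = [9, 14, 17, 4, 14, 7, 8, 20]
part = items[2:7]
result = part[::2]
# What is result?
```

items has length 8. The slice items[2:7] selects indices [2, 3, 4, 5, 6] (2->17, 3->4, 4->14, 5->7, 6->8), giving [17, 4, 14, 7, 8]. So part = [17, 4, 14, 7, 8]. part has length 5. The slice part[::2] selects indices [0, 2, 4] (0->17, 2->14, 4->8), giving [17, 14, 8].

[17, 14, 8]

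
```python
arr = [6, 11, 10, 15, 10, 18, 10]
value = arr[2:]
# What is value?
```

arr has length 7. The slice arr[2:] selects indices [2, 3, 4, 5, 6] (2->10, 3->15, 4->10, 5->18, 6->10), giving [10, 15, 10, 18, 10].

[10, 15, 10, 18, 10]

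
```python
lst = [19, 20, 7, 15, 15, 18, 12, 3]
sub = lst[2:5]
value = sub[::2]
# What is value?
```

lst has length 8. The slice lst[2:5] selects indices [2, 3, 4] (2->7, 3->15, 4->15), giving [7, 15, 15]. So sub = [7, 15, 15]. sub has length 3. The slice sub[::2] selects indices [0, 2] (0->7, 2->15), giving [7, 15].

[7, 15]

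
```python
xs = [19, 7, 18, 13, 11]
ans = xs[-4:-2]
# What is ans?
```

xs has length 5. The slice xs[-4:-2] selects indices [1, 2] (1->7, 2->18), giving [7, 18].

[7, 18]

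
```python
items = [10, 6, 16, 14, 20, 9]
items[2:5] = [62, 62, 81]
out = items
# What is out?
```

items starts as [10, 6, 16, 14, 20, 9] (length 6). The slice items[2:5] covers indices [2, 3, 4] with values [16, 14, 20]. Replacing that slice with [62, 62, 81] (same length) produces [10, 6, 62, 62, 81, 9].

[10, 6, 62, 62, 81, 9]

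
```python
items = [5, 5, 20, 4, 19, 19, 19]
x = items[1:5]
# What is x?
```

items has length 7. The slice items[1:5] selects indices [1, 2, 3, 4] (1->5, 2->20, 3->4, 4->19), giving [5, 20, 4, 19].

[5, 20, 4, 19]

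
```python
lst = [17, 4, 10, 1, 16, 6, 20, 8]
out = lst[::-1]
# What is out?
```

lst has length 8. The slice lst[::-1] selects indices [7, 6, 5, 4, 3, 2, 1, 0] (7->8, 6->20, 5->6, 4->16, 3->1, 2->10, 1->4, 0->17), giving [8, 20, 6, 16, 1, 10, 4, 17].

[8, 20, 6, 16, 1, 10, 4, 17]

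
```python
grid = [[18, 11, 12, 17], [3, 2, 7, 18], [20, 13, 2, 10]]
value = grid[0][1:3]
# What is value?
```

grid[0] = [18, 11, 12, 17]. grid[0] has length 4. The slice grid[0][1:3] selects indices [1, 2] (1->11, 2->12), giving [11, 12].

[11, 12]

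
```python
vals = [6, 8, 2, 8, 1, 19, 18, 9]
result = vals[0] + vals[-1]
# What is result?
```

vals has length 8. vals[0] = 6.
vals has length 8. Negative index -1 maps to positive index 8 + (-1) = 7. vals[7] = 9.
Sum: 6 + 9 = 15.

15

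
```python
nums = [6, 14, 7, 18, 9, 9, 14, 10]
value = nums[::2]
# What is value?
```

nums has length 8. The slice nums[::2] selects indices [0, 2, 4, 6] (0->6, 2->7, 4->9, 6->14), giving [6, 7, 9, 14].

[6, 7, 9, 14]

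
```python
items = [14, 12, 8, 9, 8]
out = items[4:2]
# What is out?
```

items has length 5. The slice items[4:2] resolves to an empty index range, so the result is [].

[]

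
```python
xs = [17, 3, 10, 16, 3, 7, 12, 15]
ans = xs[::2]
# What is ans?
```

xs has length 8. The slice xs[::2] selects indices [0, 2, 4, 6] (0->17, 2->10, 4->3, 6->12), giving [17, 10, 3, 12].

[17, 10, 3, 12]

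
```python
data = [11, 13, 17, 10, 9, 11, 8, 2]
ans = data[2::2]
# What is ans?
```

data has length 8. The slice data[2::2] selects indices [2, 4, 6] (2->17, 4->9, 6->8), giving [17, 9, 8].

[17, 9, 8]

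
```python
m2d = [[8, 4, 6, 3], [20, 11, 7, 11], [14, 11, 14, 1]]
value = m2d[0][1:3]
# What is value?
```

m2d[0] = [8, 4, 6, 3]. m2d[0] has length 4. The slice m2d[0][1:3] selects indices [1, 2] (1->4, 2->6), giving [4, 6].

[4, 6]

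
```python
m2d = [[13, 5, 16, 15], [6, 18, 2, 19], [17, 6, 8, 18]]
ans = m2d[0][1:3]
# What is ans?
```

m2d[0] = [13, 5, 16, 15]. m2d[0] has length 4. The slice m2d[0][1:3] selects indices [1, 2] (1->5, 2->16), giving [5, 16].

[5, 16]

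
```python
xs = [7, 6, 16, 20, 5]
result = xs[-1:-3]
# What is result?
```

xs has length 5. The slice xs[-1:-3] resolves to an empty index range, so the result is [].

[]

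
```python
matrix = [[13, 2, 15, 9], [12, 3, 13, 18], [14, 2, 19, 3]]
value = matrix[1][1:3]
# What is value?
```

matrix[1] = [12, 3, 13, 18]. matrix[1] has length 4. The slice matrix[1][1:3] selects indices [1, 2] (1->3, 2->13), giving [3, 13].

[3, 13]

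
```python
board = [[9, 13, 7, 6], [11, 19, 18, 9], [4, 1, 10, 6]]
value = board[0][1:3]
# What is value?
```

board[0] = [9, 13, 7, 6]. board[0] has length 4. The slice board[0][1:3] selects indices [1, 2] (1->13, 2->7), giving [13, 7].

[13, 7]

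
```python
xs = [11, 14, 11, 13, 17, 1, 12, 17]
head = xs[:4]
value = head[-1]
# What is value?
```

xs has length 8. The slice xs[:4] selects indices [0, 1, 2, 3] (0->11, 1->14, 2->11, 3->13), giving [11, 14, 11, 13]. So head = [11, 14, 11, 13]. Then head[-1] = 13.

13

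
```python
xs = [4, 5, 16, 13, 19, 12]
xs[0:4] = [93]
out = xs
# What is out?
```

xs starts as [4, 5, 16, 13, 19, 12] (length 6). The slice xs[0:4] covers indices [0, 1, 2, 3] with values [4, 5, 16, 13]. Replacing that slice with [93] (different length) produces [93, 19, 12].

[93, 19, 12]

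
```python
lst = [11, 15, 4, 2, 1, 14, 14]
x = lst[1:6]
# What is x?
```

lst has length 7. The slice lst[1:6] selects indices [1, 2, 3, 4, 5] (1->15, 2->4, 3->2, 4->1, 5->14), giving [15, 4, 2, 1, 14].

[15, 4, 2, 1, 14]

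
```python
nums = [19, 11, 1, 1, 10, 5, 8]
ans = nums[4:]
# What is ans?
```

nums has length 7. The slice nums[4:] selects indices [4, 5, 6] (4->10, 5->5, 6->8), giving [10, 5, 8].

[10, 5, 8]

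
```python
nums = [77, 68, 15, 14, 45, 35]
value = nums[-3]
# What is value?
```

nums has length 6. Negative index -3 maps to positive index 6 + (-3) = 3. nums[3] = 14.

14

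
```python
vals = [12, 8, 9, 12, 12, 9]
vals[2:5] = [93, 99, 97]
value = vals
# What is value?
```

vals starts as [12, 8, 9, 12, 12, 9] (length 6). The slice vals[2:5] covers indices [2, 3, 4] with values [9, 12, 12]. Replacing that slice with [93, 99, 97] (same length) produces [12, 8, 93, 99, 97, 9].

[12, 8, 93, 99, 97, 9]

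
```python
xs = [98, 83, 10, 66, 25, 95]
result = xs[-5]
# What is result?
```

xs has length 6. Negative index -5 maps to positive index 6 + (-5) = 1. xs[1] = 83.

83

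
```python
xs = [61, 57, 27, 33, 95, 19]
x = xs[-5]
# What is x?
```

xs has length 6. Negative index -5 maps to positive index 6 + (-5) = 1. xs[1] = 57.

57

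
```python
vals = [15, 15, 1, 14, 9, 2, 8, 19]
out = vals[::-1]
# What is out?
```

vals has length 8. The slice vals[::-1] selects indices [7, 6, 5, 4, 3, 2, 1, 0] (7->19, 6->8, 5->2, 4->9, 3->14, 2->1, 1->15, 0->15), giving [19, 8, 2, 9, 14, 1, 15, 15].

[19, 8, 2, 9, 14, 1, 15, 15]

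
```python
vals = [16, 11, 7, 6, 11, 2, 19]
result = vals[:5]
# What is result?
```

vals has length 7. The slice vals[:5] selects indices [0, 1, 2, 3, 4] (0->16, 1->11, 2->7, 3->6, 4->11), giving [16, 11, 7, 6, 11].

[16, 11, 7, 6, 11]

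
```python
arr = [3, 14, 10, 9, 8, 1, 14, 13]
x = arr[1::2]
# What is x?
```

arr has length 8. The slice arr[1::2] selects indices [1, 3, 5, 7] (1->14, 3->9, 5->1, 7->13), giving [14, 9, 1, 13].

[14, 9, 1, 13]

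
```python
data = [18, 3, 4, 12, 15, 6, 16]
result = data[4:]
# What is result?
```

data has length 7. The slice data[4:] selects indices [4, 5, 6] (4->15, 5->6, 6->16), giving [15, 6, 16].

[15, 6, 16]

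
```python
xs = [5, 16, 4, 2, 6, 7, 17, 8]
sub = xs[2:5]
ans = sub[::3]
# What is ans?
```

xs has length 8. The slice xs[2:5] selects indices [2, 3, 4] (2->4, 3->2, 4->6), giving [4, 2, 6]. So sub = [4, 2, 6]. sub has length 3. The slice sub[::3] selects indices [0] (0->4), giving [4].

[4]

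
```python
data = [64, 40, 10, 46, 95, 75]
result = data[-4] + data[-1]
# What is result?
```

data has length 6. Negative index -4 maps to positive index 6 + (-4) = 2. data[2] = 10.
data has length 6. Negative index -1 maps to positive index 6 + (-1) = 5. data[5] = 75.
Sum: 10 + 75 = 85.

85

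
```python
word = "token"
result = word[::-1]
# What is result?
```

word has length 5. The slice word[::-1] selects indices [4, 3, 2, 1, 0] (4->'n', 3->'e', 2->'k', 1->'o', 0->'t'), giving 'nekot'.

'nekot'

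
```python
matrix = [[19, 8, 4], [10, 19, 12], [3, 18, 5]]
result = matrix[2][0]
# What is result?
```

matrix[2] = [3, 18, 5]. Taking column 0 of that row yields 3.

3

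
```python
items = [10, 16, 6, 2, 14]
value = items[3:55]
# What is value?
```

items has length 5. The slice items[3:55] selects indices [3, 4] (3->2, 4->14), giving [2, 14].

[2, 14]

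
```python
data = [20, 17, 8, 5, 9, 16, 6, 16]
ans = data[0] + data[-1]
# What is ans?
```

data has length 8. data[0] = 20.
data has length 8. Negative index -1 maps to positive index 8 + (-1) = 7. data[7] = 16.
Sum: 20 + 16 = 36.

36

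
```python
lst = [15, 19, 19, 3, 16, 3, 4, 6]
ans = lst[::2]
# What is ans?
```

lst has length 8. The slice lst[::2] selects indices [0, 2, 4, 6] (0->15, 2->19, 4->16, 6->4), giving [15, 19, 16, 4].

[15, 19, 16, 4]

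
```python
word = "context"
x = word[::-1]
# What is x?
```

word has length 7. The slice word[::-1] selects indices [6, 5, 4, 3, 2, 1, 0] (6->'t', 5->'x', 4->'e', 3->'t', 2->'n', 1->'o', 0->'c'), giving 'txetnoc'.

'txetnoc'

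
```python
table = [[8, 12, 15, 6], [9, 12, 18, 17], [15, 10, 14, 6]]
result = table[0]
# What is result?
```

table has 3 rows. Row 0 is [8, 12, 15, 6].

[8, 12, 15, 6]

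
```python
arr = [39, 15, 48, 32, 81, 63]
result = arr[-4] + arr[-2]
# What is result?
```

arr has length 6. Negative index -4 maps to positive index 6 + (-4) = 2. arr[2] = 48.
arr has length 6. Negative index -2 maps to positive index 6 + (-2) = 4. arr[4] = 81.
Sum: 48 + 81 = 129.

129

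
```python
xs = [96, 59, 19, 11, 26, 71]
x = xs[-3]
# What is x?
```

xs has length 6. Negative index -3 maps to positive index 6 + (-3) = 3. xs[3] = 11.

11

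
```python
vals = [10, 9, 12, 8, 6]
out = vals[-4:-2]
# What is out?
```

vals has length 5. The slice vals[-4:-2] selects indices [1, 2] (1->9, 2->12), giving [9, 12].

[9, 12]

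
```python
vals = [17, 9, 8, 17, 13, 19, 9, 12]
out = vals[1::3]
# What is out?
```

vals has length 8. The slice vals[1::3] selects indices [1, 4, 7] (1->9, 4->13, 7->12), giving [9, 13, 12].

[9, 13, 12]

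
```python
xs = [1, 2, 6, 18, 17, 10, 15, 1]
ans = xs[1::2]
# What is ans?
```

xs has length 8. The slice xs[1::2] selects indices [1, 3, 5, 7] (1->2, 3->18, 5->10, 7->1), giving [2, 18, 10, 1].

[2, 18, 10, 1]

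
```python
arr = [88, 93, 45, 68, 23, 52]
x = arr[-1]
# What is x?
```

arr has length 6. Negative index -1 maps to positive index 6 + (-1) = 5. arr[5] = 52.

52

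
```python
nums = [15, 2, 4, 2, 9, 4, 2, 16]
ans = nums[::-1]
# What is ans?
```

nums has length 8. The slice nums[::-1] selects indices [7, 6, 5, 4, 3, 2, 1, 0] (7->16, 6->2, 5->4, 4->9, 3->2, 2->4, 1->2, 0->15), giving [16, 2, 4, 9, 2, 4, 2, 15].

[16, 2, 4, 9, 2, 4, 2, 15]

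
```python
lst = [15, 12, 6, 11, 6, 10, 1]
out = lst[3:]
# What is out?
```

lst has length 7. The slice lst[3:] selects indices [3, 4, 5, 6] (3->11, 4->6, 5->10, 6->1), giving [11, 6, 10, 1].

[11, 6, 10, 1]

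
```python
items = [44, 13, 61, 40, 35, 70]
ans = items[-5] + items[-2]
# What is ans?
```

items has length 6. Negative index -5 maps to positive index 6 + (-5) = 1. items[1] = 13.
items has length 6. Negative index -2 maps to positive index 6 + (-2) = 4. items[4] = 35.
Sum: 13 + 35 = 48.

48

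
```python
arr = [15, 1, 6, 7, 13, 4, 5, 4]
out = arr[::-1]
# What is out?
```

arr has length 8. The slice arr[::-1] selects indices [7, 6, 5, 4, 3, 2, 1, 0] (7->4, 6->5, 5->4, 4->13, 3->7, 2->6, 1->1, 0->15), giving [4, 5, 4, 13, 7, 6, 1, 15].

[4, 5, 4, 13, 7, 6, 1, 15]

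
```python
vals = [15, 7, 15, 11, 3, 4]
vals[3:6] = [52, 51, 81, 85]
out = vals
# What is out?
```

vals starts as [15, 7, 15, 11, 3, 4] (length 6). The slice vals[3:6] covers indices [3, 4, 5] with values [11, 3, 4]. Replacing that slice with [52, 51, 81, 85] (different length) produces [15, 7, 15, 52, 51, 81, 85].

[15, 7, 15, 52, 51, 81, 85]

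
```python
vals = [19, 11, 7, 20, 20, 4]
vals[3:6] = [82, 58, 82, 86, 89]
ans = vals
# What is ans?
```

vals starts as [19, 11, 7, 20, 20, 4] (length 6). The slice vals[3:6] covers indices [3, 4, 5] with values [20, 20, 4]. Replacing that slice with [82, 58, 82, 86, 89] (different length) produces [19, 11, 7, 82, 58, 82, 86, 89].

[19, 11, 7, 82, 58, 82, 86, 89]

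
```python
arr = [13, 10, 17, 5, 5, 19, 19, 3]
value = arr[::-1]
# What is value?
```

arr has length 8. The slice arr[::-1] selects indices [7, 6, 5, 4, 3, 2, 1, 0] (7->3, 6->19, 5->19, 4->5, 3->5, 2->17, 1->10, 0->13), giving [3, 19, 19, 5, 5, 17, 10, 13].

[3, 19, 19, 5, 5, 17, 10, 13]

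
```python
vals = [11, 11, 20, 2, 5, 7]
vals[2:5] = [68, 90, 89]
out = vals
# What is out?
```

vals starts as [11, 11, 20, 2, 5, 7] (length 6). The slice vals[2:5] covers indices [2, 3, 4] with values [20, 2, 5]. Replacing that slice with [68, 90, 89] (same length) produces [11, 11, 68, 90, 89, 7].

[11, 11, 68, 90, 89, 7]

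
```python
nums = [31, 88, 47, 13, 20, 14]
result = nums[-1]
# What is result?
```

nums has length 6. Negative index -1 maps to positive index 6 + (-1) = 5. nums[5] = 14.

14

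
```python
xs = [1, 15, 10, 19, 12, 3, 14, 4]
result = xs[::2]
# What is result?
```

xs has length 8. The slice xs[::2] selects indices [0, 2, 4, 6] (0->1, 2->10, 4->12, 6->14), giving [1, 10, 12, 14].

[1, 10, 12, 14]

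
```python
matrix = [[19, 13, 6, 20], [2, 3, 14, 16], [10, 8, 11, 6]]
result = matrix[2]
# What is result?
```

matrix has 3 rows. Row 2 is [10, 8, 11, 6].

[10, 8, 11, 6]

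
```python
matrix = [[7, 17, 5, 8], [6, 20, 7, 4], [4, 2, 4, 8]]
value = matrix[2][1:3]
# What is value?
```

matrix[2] = [4, 2, 4, 8]. matrix[2] has length 4. The slice matrix[2][1:3] selects indices [1, 2] (1->2, 2->4), giving [2, 4].

[2, 4]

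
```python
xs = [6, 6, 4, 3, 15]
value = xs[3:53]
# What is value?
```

xs has length 5. The slice xs[3:53] selects indices [3, 4] (3->3, 4->15), giving [3, 15].

[3, 15]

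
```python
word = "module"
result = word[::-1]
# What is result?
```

word has length 6. The slice word[::-1] selects indices [5, 4, 3, 2, 1, 0] (5->'e', 4->'l', 3->'u', 2->'d', 1->'o', 0->'m'), giving 'eludom'.

'eludom'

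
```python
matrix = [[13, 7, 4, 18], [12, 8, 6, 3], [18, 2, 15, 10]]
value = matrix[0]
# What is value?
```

matrix has 3 rows. Row 0 is [13, 7, 4, 18].

[13, 7, 4, 18]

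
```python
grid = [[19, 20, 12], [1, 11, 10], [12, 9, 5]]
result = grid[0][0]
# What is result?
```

grid[0] = [19, 20, 12]. Taking column 0 of that row yields 19.

19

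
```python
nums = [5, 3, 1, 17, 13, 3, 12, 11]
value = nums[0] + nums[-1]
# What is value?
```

nums has length 8. nums[0] = 5.
nums has length 8. Negative index -1 maps to positive index 8 + (-1) = 7. nums[7] = 11.
Sum: 5 + 11 = 16.

16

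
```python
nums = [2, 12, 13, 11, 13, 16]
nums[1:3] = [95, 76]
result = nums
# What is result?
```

nums starts as [2, 12, 13, 11, 13, 16] (length 6). The slice nums[1:3] covers indices [1, 2] with values [12, 13]. Replacing that slice with [95, 76] (same length) produces [2, 95, 76, 11, 13, 16].

[2, 95, 76, 11, 13, 16]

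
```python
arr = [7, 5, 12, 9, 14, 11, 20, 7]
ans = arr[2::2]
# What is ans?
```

arr has length 8. The slice arr[2::2] selects indices [2, 4, 6] (2->12, 4->14, 6->20), giving [12, 14, 20].

[12, 14, 20]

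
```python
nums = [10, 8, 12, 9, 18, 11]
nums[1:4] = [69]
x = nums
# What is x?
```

nums starts as [10, 8, 12, 9, 18, 11] (length 6). The slice nums[1:4] covers indices [1, 2, 3] with values [8, 12, 9]. Replacing that slice with [69] (different length) produces [10, 69, 18, 11].

[10, 69, 18, 11]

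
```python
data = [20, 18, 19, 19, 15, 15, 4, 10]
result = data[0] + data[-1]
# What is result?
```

data has length 8. data[0] = 20.
data has length 8. Negative index -1 maps to positive index 8 + (-1) = 7. data[7] = 10.
Sum: 20 + 10 = 30.

30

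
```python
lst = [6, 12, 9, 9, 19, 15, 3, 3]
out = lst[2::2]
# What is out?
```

lst has length 8. The slice lst[2::2] selects indices [2, 4, 6] (2->9, 4->19, 6->3), giving [9, 19, 3].

[9, 19, 3]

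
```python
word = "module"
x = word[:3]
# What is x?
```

word has length 6. The slice word[:3] selects indices [0, 1, 2] (0->'m', 1->'o', 2->'d'), giving 'mod'.

'mod'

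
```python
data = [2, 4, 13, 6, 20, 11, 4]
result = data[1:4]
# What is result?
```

data has length 7. The slice data[1:4] selects indices [1, 2, 3] (1->4, 2->13, 3->6), giving [4, 13, 6].

[4, 13, 6]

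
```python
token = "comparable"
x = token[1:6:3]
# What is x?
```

token has length 10. The slice token[1:6:3] selects indices [1, 4] (1->'o', 4->'a'), giving 'oa'.

'oa'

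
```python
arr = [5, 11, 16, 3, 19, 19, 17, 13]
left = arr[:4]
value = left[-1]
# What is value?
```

arr has length 8. The slice arr[:4] selects indices [0, 1, 2, 3] (0->5, 1->11, 2->16, 3->3), giving [5, 11, 16, 3]. So left = [5, 11, 16, 3]. Then left[-1] = 3.

3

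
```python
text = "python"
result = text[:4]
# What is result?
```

text has length 6. The slice text[:4] selects indices [0, 1, 2, 3] (0->'p', 1->'y', 2->'t', 3->'h'), giving 'pyth'.

'pyth'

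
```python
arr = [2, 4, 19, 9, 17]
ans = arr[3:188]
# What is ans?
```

arr has length 5. The slice arr[3:188] selects indices [3, 4] (3->9, 4->17), giving [9, 17].

[9, 17]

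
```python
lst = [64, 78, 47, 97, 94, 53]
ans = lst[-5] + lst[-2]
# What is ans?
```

lst has length 6. Negative index -5 maps to positive index 6 + (-5) = 1. lst[1] = 78.
lst has length 6. Negative index -2 maps to positive index 6 + (-2) = 4. lst[4] = 94.
Sum: 78 + 94 = 172.

172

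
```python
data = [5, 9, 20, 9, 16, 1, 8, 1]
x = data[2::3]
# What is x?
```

data has length 8. The slice data[2::3] selects indices [2, 5] (2->20, 5->1), giving [20, 1].

[20, 1]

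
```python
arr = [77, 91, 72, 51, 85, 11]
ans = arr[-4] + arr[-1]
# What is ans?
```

arr has length 6. Negative index -4 maps to positive index 6 + (-4) = 2. arr[2] = 72.
arr has length 6. Negative index -1 maps to positive index 6 + (-1) = 5. arr[5] = 11.
Sum: 72 + 11 = 83.

83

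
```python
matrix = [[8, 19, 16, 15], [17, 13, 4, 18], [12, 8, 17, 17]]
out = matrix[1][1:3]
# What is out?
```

matrix[1] = [17, 13, 4, 18]. matrix[1] has length 4. The slice matrix[1][1:3] selects indices [1, 2] (1->13, 2->4), giving [13, 4].

[13, 4]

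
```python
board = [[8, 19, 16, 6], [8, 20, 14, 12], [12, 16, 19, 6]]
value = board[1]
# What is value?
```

board has 3 rows. Row 1 is [8, 20, 14, 12].

[8, 20, 14, 12]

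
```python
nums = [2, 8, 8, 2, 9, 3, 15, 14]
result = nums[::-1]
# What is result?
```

nums has length 8. The slice nums[::-1] selects indices [7, 6, 5, 4, 3, 2, 1, 0] (7->14, 6->15, 5->3, 4->9, 3->2, 2->8, 1->8, 0->2), giving [14, 15, 3, 9, 2, 8, 8, 2].

[14, 15, 3, 9, 2, 8, 8, 2]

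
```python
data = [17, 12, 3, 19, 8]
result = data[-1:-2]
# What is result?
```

data has length 5. The slice data[-1:-2] resolves to an empty index range, so the result is [].

[]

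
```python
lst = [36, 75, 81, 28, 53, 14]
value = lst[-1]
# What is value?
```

lst has length 6. Negative index -1 maps to positive index 6 + (-1) = 5. lst[5] = 14.

14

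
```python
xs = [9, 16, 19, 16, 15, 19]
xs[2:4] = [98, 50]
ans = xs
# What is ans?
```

xs starts as [9, 16, 19, 16, 15, 19] (length 6). The slice xs[2:4] covers indices [2, 3] with values [19, 16]. Replacing that slice with [98, 50] (same length) produces [9, 16, 98, 50, 15, 19].

[9, 16, 98, 50, 15, 19]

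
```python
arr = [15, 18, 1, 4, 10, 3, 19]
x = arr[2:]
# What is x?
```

arr has length 7. The slice arr[2:] selects indices [2, 3, 4, 5, 6] (2->1, 3->4, 4->10, 5->3, 6->19), giving [1, 4, 10, 3, 19].

[1, 4, 10, 3, 19]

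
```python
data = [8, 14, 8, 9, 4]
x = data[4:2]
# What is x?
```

data has length 5. The slice data[4:2] resolves to an empty index range, so the result is [].

[]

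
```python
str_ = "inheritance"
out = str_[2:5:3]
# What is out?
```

str_ has length 11. The slice str_[2:5:3] selects indices [2] (2->'h'), giving 'h'.

'h'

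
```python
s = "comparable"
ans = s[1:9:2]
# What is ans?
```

s has length 10. The slice s[1:9:2] selects indices [1, 3, 5, 7] (1->'o', 3->'p', 5->'r', 7->'b'), giving 'oprb'.

'oprb'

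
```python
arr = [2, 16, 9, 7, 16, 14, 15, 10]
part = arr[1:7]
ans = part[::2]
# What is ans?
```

arr has length 8. The slice arr[1:7] selects indices [1, 2, 3, 4, 5, 6] (1->16, 2->9, 3->7, 4->16, 5->14, 6->15), giving [16, 9, 7, 16, 14, 15]. So part = [16, 9, 7, 16, 14, 15]. part has length 6. The slice part[::2] selects indices [0, 2, 4] (0->16, 2->7, 4->14), giving [16, 7, 14].

[16, 7, 14]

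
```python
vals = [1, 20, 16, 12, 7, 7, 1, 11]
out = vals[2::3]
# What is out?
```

vals has length 8. The slice vals[2::3] selects indices [2, 5] (2->16, 5->7), giving [16, 7].

[16, 7]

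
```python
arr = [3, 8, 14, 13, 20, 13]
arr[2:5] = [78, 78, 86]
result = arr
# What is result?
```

arr starts as [3, 8, 14, 13, 20, 13] (length 6). The slice arr[2:5] covers indices [2, 3, 4] with values [14, 13, 20]. Replacing that slice with [78, 78, 86] (same length) produces [3, 8, 78, 78, 86, 13].

[3, 8, 78, 78, 86, 13]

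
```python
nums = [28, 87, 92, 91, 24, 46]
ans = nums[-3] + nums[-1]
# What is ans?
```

nums has length 6. Negative index -3 maps to positive index 6 + (-3) = 3. nums[3] = 91.
nums has length 6. Negative index -1 maps to positive index 6 + (-1) = 5. nums[5] = 46.
Sum: 91 + 46 = 137.

137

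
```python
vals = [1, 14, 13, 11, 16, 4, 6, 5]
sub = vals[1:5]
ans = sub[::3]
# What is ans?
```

vals has length 8. The slice vals[1:5] selects indices [1, 2, 3, 4] (1->14, 2->13, 3->11, 4->16), giving [14, 13, 11, 16]. So sub = [14, 13, 11, 16]. sub has length 4. The slice sub[::3] selects indices [0, 3] (0->14, 3->16), giving [14, 16].

[14, 16]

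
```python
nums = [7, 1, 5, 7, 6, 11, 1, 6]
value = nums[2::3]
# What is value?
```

nums has length 8. The slice nums[2::3] selects indices [2, 5] (2->5, 5->11), giving [5, 11].

[5, 11]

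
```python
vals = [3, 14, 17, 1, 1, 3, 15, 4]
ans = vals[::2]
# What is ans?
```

vals has length 8. The slice vals[::2] selects indices [0, 2, 4, 6] (0->3, 2->17, 4->1, 6->15), giving [3, 17, 1, 15].

[3, 17, 1, 15]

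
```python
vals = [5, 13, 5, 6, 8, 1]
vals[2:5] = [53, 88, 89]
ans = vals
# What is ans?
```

vals starts as [5, 13, 5, 6, 8, 1] (length 6). The slice vals[2:5] covers indices [2, 3, 4] with values [5, 6, 8]. Replacing that slice with [53, 88, 89] (same length) produces [5, 13, 53, 88, 89, 1].

[5, 13, 53, 88, 89, 1]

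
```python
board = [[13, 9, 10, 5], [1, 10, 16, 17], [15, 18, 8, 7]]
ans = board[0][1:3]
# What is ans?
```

board[0] = [13, 9, 10, 5]. board[0] has length 4. The slice board[0][1:3] selects indices [1, 2] (1->9, 2->10), giving [9, 10].

[9, 10]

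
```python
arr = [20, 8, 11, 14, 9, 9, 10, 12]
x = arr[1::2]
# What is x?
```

arr has length 8. The slice arr[1::2] selects indices [1, 3, 5, 7] (1->8, 3->14, 5->9, 7->12), giving [8, 14, 9, 12].

[8, 14, 9, 12]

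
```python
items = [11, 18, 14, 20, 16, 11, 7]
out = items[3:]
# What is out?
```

items has length 7. The slice items[3:] selects indices [3, 4, 5, 6] (3->20, 4->16, 5->11, 6->7), giving [20, 16, 11, 7].

[20, 16, 11, 7]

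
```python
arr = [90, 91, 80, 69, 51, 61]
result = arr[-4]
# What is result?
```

arr has length 6. Negative index -4 maps to positive index 6 + (-4) = 2. arr[2] = 80.

80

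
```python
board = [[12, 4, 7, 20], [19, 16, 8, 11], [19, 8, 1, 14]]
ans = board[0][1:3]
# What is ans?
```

board[0] = [12, 4, 7, 20]. board[0] has length 4. The slice board[0][1:3] selects indices [1, 2] (1->4, 2->7), giving [4, 7].

[4, 7]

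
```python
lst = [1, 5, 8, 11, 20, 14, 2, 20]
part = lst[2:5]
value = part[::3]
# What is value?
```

lst has length 8. The slice lst[2:5] selects indices [2, 3, 4] (2->8, 3->11, 4->20), giving [8, 11, 20]. So part = [8, 11, 20]. part has length 3. The slice part[::3] selects indices [0] (0->8), giving [8].

[8]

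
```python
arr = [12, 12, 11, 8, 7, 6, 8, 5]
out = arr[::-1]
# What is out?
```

arr has length 8. The slice arr[::-1] selects indices [7, 6, 5, 4, 3, 2, 1, 0] (7->5, 6->8, 5->6, 4->7, 3->8, 2->11, 1->12, 0->12), giving [5, 8, 6, 7, 8, 11, 12, 12].

[5, 8, 6, 7, 8, 11, 12, 12]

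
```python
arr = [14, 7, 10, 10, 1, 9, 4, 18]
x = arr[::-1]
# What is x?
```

arr has length 8. The slice arr[::-1] selects indices [7, 6, 5, 4, 3, 2, 1, 0] (7->18, 6->4, 5->9, 4->1, 3->10, 2->10, 1->7, 0->14), giving [18, 4, 9, 1, 10, 10, 7, 14].

[18, 4, 9, 1, 10, 10, 7, 14]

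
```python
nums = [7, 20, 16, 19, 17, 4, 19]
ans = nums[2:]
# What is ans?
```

nums has length 7. The slice nums[2:] selects indices [2, 3, 4, 5, 6] (2->16, 3->19, 4->17, 5->4, 6->19), giving [16, 19, 17, 4, 19].

[16, 19, 17, 4, 19]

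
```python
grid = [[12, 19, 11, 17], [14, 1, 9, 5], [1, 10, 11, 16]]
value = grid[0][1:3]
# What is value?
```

grid[0] = [12, 19, 11, 17]. grid[0] has length 4. The slice grid[0][1:3] selects indices [1, 2] (1->19, 2->11), giving [19, 11].

[19, 11]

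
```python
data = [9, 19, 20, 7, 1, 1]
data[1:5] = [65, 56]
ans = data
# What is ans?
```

data starts as [9, 19, 20, 7, 1, 1] (length 6). The slice data[1:5] covers indices [1, 2, 3, 4] with values [19, 20, 7, 1]. Replacing that slice with [65, 56] (different length) produces [9, 65, 56, 1].

[9, 65, 56, 1]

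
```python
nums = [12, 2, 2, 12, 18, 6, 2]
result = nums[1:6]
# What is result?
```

nums has length 7. The slice nums[1:6] selects indices [1, 2, 3, 4, 5] (1->2, 2->2, 3->12, 4->18, 5->6), giving [2, 2, 12, 18, 6].

[2, 2, 12, 18, 6]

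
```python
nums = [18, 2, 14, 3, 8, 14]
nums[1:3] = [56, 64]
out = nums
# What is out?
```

nums starts as [18, 2, 14, 3, 8, 14] (length 6). The slice nums[1:3] covers indices [1, 2] with values [2, 14]. Replacing that slice with [56, 64] (same length) produces [18, 56, 64, 3, 8, 14].

[18, 56, 64, 3, 8, 14]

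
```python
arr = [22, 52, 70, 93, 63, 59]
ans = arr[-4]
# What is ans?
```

arr has length 6. Negative index -4 maps to positive index 6 + (-4) = 2. arr[2] = 70.

70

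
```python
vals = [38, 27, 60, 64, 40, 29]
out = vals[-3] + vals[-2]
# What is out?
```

vals has length 6. Negative index -3 maps to positive index 6 + (-3) = 3. vals[3] = 64.
vals has length 6. Negative index -2 maps to positive index 6 + (-2) = 4. vals[4] = 40.
Sum: 64 + 40 = 104.

104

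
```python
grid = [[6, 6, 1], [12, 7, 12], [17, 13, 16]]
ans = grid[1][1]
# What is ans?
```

grid[1] = [12, 7, 12]. Taking column 1 of that row yields 7.

7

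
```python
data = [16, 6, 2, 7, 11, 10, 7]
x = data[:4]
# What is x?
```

data has length 7. The slice data[:4] selects indices [0, 1, 2, 3] (0->16, 1->6, 2->2, 3->7), giving [16, 6, 2, 7].

[16, 6, 2, 7]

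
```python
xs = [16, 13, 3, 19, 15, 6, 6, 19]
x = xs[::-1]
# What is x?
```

xs has length 8. The slice xs[::-1] selects indices [7, 6, 5, 4, 3, 2, 1, 0] (7->19, 6->6, 5->6, 4->15, 3->19, 2->3, 1->13, 0->16), giving [19, 6, 6, 15, 19, 3, 13, 16].

[19, 6, 6, 15, 19, 3, 13, 16]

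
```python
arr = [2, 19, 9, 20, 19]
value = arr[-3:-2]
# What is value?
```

arr has length 5. The slice arr[-3:-2] selects indices [2] (2->9), giving [9].

[9]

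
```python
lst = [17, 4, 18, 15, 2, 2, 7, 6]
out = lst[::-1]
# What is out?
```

lst has length 8. The slice lst[::-1] selects indices [7, 6, 5, 4, 3, 2, 1, 0] (7->6, 6->7, 5->2, 4->2, 3->15, 2->18, 1->4, 0->17), giving [6, 7, 2, 2, 15, 18, 4, 17].

[6, 7, 2, 2, 15, 18, 4, 17]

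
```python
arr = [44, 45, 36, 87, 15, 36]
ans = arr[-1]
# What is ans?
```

arr has length 6. Negative index -1 maps to positive index 6 + (-1) = 5. arr[5] = 36.

36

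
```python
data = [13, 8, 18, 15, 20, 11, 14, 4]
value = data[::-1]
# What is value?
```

data has length 8. The slice data[::-1] selects indices [7, 6, 5, 4, 3, 2, 1, 0] (7->4, 6->14, 5->11, 4->20, 3->15, 2->18, 1->8, 0->13), giving [4, 14, 11, 20, 15, 18, 8, 13].

[4, 14, 11, 20, 15, 18, 8, 13]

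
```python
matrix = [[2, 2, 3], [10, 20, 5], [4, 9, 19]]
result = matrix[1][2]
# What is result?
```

matrix[1] = [10, 20, 5]. Taking column 2 of that row yields 5.

5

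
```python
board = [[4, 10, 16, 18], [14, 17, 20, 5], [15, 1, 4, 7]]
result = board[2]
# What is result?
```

board has 3 rows. Row 2 is [15, 1, 4, 7].

[15, 1, 4, 7]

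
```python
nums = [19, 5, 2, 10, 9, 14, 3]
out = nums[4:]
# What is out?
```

nums has length 7. The slice nums[4:] selects indices [4, 5, 6] (4->9, 5->14, 6->3), giving [9, 14, 3].

[9, 14, 3]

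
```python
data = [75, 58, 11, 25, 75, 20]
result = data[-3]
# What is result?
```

data has length 6. Negative index -3 maps to positive index 6 + (-3) = 3. data[3] = 25.

25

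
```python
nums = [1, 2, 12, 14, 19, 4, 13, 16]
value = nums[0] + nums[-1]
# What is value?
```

nums has length 8. nums[0] = 1.
nums has length 8. Negative index -1 maps to positive index 8 + (-1) = 7. nums[7] = 16.
Sum: 1 + 16 = 17.

17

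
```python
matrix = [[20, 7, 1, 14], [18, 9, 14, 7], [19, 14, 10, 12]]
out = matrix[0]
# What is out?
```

matrix has 3 rows. Row 0 is [20, 7, 1, 14].

[20, 7, 1, 14]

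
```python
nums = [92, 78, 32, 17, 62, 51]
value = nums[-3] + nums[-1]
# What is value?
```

nums has length 6. Negative index -3 maps to positive index 6 + (-3) = 3. nums[3] = 17.
nums has length 6. Negative index -1 maps to positive index 6 + (-1) = 5. nums[5] = 51.
Sum: 17 + 51 = 68.

68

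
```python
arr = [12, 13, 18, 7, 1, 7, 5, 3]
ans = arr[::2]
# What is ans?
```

arr has length 8. The slice arr[::2] selects indices [0, 2, 4, 6] (0->12, 2->18, 4->1, 6->5), giving [12, 18, 1, 5].

[12, 18, 1, 5]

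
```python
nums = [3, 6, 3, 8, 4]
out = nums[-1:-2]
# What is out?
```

nums has length 5. The slice nums[-1:-2] resolves to an empty index range, so the result is [].

[]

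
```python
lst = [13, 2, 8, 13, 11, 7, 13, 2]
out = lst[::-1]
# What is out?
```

lst has length 8. The slice lst[::-1] selects indices [7, 6, 5, 4, 3, 2, 1, 0] (7->2, 6->13, 5->7, 4->11, 3->13, 2->8, 1->2, 0->13), giving [2, 13, 7, 11, 13, 8, 2, 13].

[2, 13, 7, 11, 13, 8, 2, 13]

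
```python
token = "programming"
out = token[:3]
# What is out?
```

token has length 11. The slice token[:3] selects indices [0, 1, 2] (0->'p', 1->'r', 2->'o'), giving 'pro'.

'pro'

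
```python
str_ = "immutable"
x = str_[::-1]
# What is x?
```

str_ has length 9. The slice str_[::-1] selects indices [8, 7, 6, 5, 4, 3, 2, 1, 0] (8->'e', 7->'l', 6->'b', 5->'a', 4->'t', 3->'u', 2->'m', 1->'m', 0->'i'), giving 'elbatummi'.

'elbatummi'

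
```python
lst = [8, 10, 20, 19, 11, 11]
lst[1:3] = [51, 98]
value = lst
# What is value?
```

lst starts as [8, 10, 20, 19, 11, 11] (length 6). The slice lst[1:3] covers indices [1, 2] with values [10, 20]. Replacing that slice with [51, 98] (same length) produces [8, 51, 98, 19, 11, 11].

[8, 51, 98, 19, 11, 11]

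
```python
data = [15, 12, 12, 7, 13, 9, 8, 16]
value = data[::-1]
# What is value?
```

data has length 8. The slice data[::-1] selects indices [7, 6, 5, 4, 3, 2, 1, 0] (7->16, 6->8, 5->9, 4->13, 3->7, 2->12, 1->12, 0->15), giving [16, 8, 9, 13, 7, 12, 12, 15].

[16, 8, 9, 13, 7, 12, 12, 15]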